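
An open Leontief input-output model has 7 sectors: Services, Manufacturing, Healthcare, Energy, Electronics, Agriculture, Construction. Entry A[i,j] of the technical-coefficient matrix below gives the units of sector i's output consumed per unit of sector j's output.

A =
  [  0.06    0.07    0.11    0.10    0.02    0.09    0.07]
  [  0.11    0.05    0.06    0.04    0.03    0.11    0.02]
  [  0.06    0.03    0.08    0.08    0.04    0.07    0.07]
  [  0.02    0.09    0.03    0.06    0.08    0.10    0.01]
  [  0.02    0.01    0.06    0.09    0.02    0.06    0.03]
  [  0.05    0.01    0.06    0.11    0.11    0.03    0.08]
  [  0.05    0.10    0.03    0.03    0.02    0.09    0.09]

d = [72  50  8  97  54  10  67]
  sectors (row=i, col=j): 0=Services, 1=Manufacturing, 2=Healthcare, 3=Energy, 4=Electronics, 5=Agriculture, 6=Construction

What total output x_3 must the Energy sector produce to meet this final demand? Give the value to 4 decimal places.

Form M = I − A:
  [  0.94   -0.07   -0.11   -0.10   -0.02   -0.09   -0.07]
  [ -0.11    0.95   -0.06   -0.04   -0.03   -0.11   -0.02]
  [ -0.06   -0.03    0.92   -0.08   -0.04   -0.07   -0.07]
  [ -0.02   -0.09   -0.03    0.94   -0.08   -0.10   -0.01]
  [ -0.02   -0.01   -0.06   -0.09    0.98   -0.06   -0.03]
  [ -0.05   -0.01   -0.06   -0.11   -0.11    0.97   -0.08]
  [ -0.05   -0.10   -0.03   -0.03   -0.02   -0.09    0.91]
Leontief inverse L = M⁻¹:
  [  1.1078    0.1174    0.1642    0.1657    0.0668    0.1602    0.1185]
  [  0.1496    1.0855    0.1092    0.0992    0.0686    0.1650    0.0616]
  [  0.0970    0.0692    1.1244    0.1348    0.0775    0.1270    0.1107]
  [  0.0545    0.1185    0.0691    1.1104    0.1158    0.1489    0.0412]
  [  0.0430    0.0359    0.0882    0.1272    1.0484    0.0975    0.0554]
  [  0.0832    0.0504    0.1029    0.1649    0.1455    1.0887    0.1177]
  [  0.0915    0.1377    0.0725    0.0802    0.0550    0.1459    1.1301]
Total output x = L · d:
  x_0 = 1.1078·72 + 0.1174·50 + 0.1642·8 + 0.1657·97 + 0.0668·54 + 0.1602·10 + 0.1185·67 = 116.1750
  x_1 = 0.1496·72 + 1.0855·50 + 0.1092·8 + 0.0992·97 + 0.0686·54 + 0.1650·10 + 0.0616·67 = 85.0304
  x_2 = 0.0970·72 + 0.0692·50 + 1.1244·8 + 0.1348·97 + 0.0775·54 + 0.1270·10 + 0.1107·67 = 45.3855
  x_3 = 0.0545·72 + 0.1185·50 + 0.0691·8 + 1.1104·97 + 0.1158·54 + 0.1489·10 + 0.0412·67 = 128.6088
  x_4 = 0.0430·72 + 0.0359·50 + 0.0882·8 + 0.1272·97 + 1.0484·54 + 0.0975·10 + 0.0554·67 = 79.2332
  x_5 = 0.0832·72 + 0.0504·50 + 0.1029·8 + 0.1649·97 + 0.1455·54 + 1.0887·10 + 0.1177·67 = 51.9612
  x_6 = 0.0915·72 + 0.1377·50 + 0.0725·8 + 0.0802·97 + 0.0550·54 + 0.1459·10 + 1.1301·67 = 101.9701

128.6088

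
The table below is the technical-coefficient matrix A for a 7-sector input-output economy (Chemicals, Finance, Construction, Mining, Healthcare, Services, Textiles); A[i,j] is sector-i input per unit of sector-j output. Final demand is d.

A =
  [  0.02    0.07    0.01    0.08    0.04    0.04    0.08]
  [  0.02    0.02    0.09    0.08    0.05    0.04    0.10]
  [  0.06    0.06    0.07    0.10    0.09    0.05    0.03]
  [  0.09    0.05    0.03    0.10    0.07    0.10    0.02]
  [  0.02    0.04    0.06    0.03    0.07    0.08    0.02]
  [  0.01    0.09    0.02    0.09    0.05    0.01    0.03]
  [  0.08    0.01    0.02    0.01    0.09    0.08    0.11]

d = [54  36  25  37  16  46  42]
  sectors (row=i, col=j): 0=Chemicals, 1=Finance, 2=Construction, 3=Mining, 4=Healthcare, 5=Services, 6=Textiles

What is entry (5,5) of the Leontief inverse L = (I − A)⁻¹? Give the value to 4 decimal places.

Form M = I − A:
  [  0.98   -0.07   -0.01   -0.08   -0.04   -0.04   -0.08]
  [ -0.02    0.98   -0.09   -0.08   -0.05   -0.04   -0.10]
  [ -0.06   -0.06    0.93   -0.10   -0.09   -0.05   -0.03]
  [ -0.09   -0.05   -0.03    0.90   -0.07   -0.10   -0.02]
  [ -0.02   -0.04   -0.06   -0.03    0.93   -0.08   -0.02]
  [ -0.01   -0.09   -0.02   -0.09   -0.05    0.99   -0.03]
  [ -0.08   -0.01   -0.02   -0.01   -0.09   -0.08    0.89]
Leontief inverse L = M⁻¹:
  [  1.0466    0.0939    0.0331    0.1163    0.0769    0.0748    0.1126]
  [  0.0538    1.0506    0.1172    0.1241    0.0969    0.0818    0.1346]
  [  0.0929    0.0972    1.1031    0.1544    0.1391    0.0956    0.0663]
  [  0.1199    0.0894    0.0589    1.1549    0.1157    0.1420    0.0561]
  [  0.0398    0.0668    0.0835    0.0668    1.1037    0.1080    0.0438]
  [  0.0334    0.1111    0.0441    0.1253    0.0826    1.0421    0.0568]
  [  0.1051    0.0402    0.0422    0.0463    0.1315    0.1160    1.1469]
Total output x = L · d:
  x_0 = 1.0466·54 + 0.0939·36 + 0.0331·25 + 0.1163·37 + 0.0769·16 + 0.0748·46 + 0.1126·42 = 74.4276
  x_1 = 0.0538·54 + 1.0506·36 + 0.1172·25 + 0.1241·37 + 0.0969·16 + 0.0818·46 + 0.1346·42 = 59.2101
  x_2 = 0.0929·54 + 0.0972·36 + 1.1031·25 + 0.1544·37 + 0.1391·16 + 0.0956·46 + 0.0663·42 = 51.2145
  x_3 = 0.1199·54 + 0.0894·36 + 0.0589·25 + 1.1549·37 + 0.1157·16 + 0.1420·46 + 0.0561·42 = 64.6395
  x_4 = 0.0398·54 + 0.0668·36 + 0.0835·25 + 0.0668·37 + 1.1037·16 + 0.1080·46 + 0.0438·42 = 33.5853
  x_5 = 0.0334·54 + 0.1111·36 + 0.0441·25 + 0.1253·37 + 0.0826·16 + 1.0421·46 + 0.0568·42 = 63.1912
  x_6 = 0.1051·54 + 0.0402·36 + 0.0422·25 + 0.0463·37 + 0.1315·16 + 0.1160·46 + 1.1469·42 = 65.5000

L[5,5] = 1.0421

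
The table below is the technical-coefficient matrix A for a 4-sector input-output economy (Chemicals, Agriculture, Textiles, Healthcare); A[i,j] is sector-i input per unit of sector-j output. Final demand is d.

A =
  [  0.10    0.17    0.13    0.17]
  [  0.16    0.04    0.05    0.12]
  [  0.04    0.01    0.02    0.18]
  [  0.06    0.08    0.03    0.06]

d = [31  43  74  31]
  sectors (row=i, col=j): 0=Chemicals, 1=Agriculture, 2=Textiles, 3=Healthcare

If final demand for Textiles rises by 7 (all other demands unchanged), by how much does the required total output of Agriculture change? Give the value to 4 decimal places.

0.6303

Form M = I − A:
  [  0.90   -0.17   -0.13   -0.17]
  [ -0.16    0.96   -0.05   -0.12]
  [ -0.04   -0.01    0.98   -0.18]
  [ -0.06   -0.08   -0.03    0.94]
Leontief inverse L = M⁻¹:
  [  1.1790    0.2337    0.1768    0.2769]
  [  0.2120    1.0964    0.0900    0.1955]
  [  0.0678    0.0408    1.0381    0.2163]
  [  0.0955    0.1095    0.0521    1.1050]
Total output x = L · d:
  x_0 = 1.1790·31 + 0.2337·43 + 0.1768·74 + 0.2769·31 = 68.2639
  x_1 = 0.2120·31 + 1.0964·43 + 0.0900·74 + 0.1955·31 = 66.4426
  x_2 = 0.0678·31 + 0.0408·43 + 1.0381·74 + 0.2163·31 = 87.3830
  x_3 = 0.0955·31 + 0.1095·43 + 0.0521·74 + 1.1050·31 = 45.7795
Δx_1 = L[1,2] · Δd_2 = 0.0900 · 7 = 0.6303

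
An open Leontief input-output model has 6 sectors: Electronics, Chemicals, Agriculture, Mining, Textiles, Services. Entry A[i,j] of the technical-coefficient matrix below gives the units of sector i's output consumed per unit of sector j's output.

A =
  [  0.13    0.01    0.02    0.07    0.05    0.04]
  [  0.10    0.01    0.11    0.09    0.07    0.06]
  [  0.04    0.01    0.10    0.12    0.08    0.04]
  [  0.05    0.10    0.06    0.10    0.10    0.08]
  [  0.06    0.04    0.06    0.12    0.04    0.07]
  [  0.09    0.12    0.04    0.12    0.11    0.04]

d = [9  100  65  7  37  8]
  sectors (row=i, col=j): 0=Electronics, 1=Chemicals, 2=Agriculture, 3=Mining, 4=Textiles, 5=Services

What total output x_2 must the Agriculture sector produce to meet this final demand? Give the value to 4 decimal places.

Form M = I − A:
  [  0.87   -0.01   -0.02   -0.07   -0.05   -0.04]
  [ -0.10    0.99   -0.11   -0.09   -0.07   -0.06]
  [ -0.04   -0.01    0.90   -0.12   -0.08   -0.04]
  [ -0.05   -0.10   -0.06    0.90   -0.10   -0.08]
  [ -0.06   -0.04   -0.06   -0.12    0.96   -0.07]
  [ -0.09   -0.12   -0.04   -0.12   -0.11    0.96]
Leontief inverse L = M⁻¹:
  [  1.1763    0.0368    0.0478    0.1227    0.0887    0.0700]
  [  0.1565    1.0477    0.1557    0.1682    0.1267    0.1017]
  [  0.0864    0.0469    1.1440    0.1922    0.1324    0.0799]
  [  0.1152    0.1449    0.1163    1.1894    0.1650    0.1299]
  [  0.1115    0.0789    0.1027    0.1908    1.0942    0.1095]
  [  0.1606    0.1635    0.0979    0.2111    0.1757    1.0931]
Total output x = L · d:
  x_0 = 1.1763·9 + 0.0368·100 + 0.0478·65 + 0.1227·7 + 0.0887·37 + 0.0700·8 = 22.0823
  x_1 = 0.1565·9 + 1.0477·100 + 0.1557·65 + 0.1682·7 + 0.1267·37 + 0.1017·8 = 122.9777
  x_2 = 0.0864·9 + 0.0469·100 + 1.1440·65 + 0.1922·7 + 0.1324·37 + 0.0799·8 = 86.7074
  x_3 = 0.1152·9 + 0.1449·100 + 0.1163·65 + 1.1894·7 + 0.1650·37 + 0.1299·8 = 38.5574
  x_4 = 0.1115·9 + 0.0789·100 + 0.1027·65 + 0.1908·7 + 1.0942·37 + 0.1095·8 = 58.2659
  x_5 = 0.1606·9 + 0.1635·100 + 0.0979·65 + 0.2111·7 + 0.1757·37 + 1.0931·8 = 40.8846

86.7074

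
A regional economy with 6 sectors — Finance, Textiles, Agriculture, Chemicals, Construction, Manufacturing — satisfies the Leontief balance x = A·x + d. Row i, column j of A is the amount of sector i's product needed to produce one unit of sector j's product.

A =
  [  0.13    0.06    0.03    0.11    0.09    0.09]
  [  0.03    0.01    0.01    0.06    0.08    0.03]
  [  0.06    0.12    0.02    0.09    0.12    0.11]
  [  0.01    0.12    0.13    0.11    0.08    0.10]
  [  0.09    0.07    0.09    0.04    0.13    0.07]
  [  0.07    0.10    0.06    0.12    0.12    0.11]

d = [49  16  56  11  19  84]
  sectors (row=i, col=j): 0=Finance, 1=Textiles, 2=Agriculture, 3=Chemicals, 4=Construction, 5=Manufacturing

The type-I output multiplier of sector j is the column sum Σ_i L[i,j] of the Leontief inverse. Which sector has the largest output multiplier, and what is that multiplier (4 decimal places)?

Construction (2.1931)

Form M = I − A:
  [  0.87   -0.06   -0.03   -0.11   -0.09   -0.09]
  [ -0.03    0.99   -0.01   -0.06   -0.08   -0.03]
  [ -0.06   -0.12    0.98   -0.09   -0.12   -0.11]
  [ -0.01   -0.12   -0.13    0.89   -0.08   -0.10]
  [ -0.09   -0.07   -0.09   -0.04    0.87   -0.07]
  [ -0.07   -0.10   -0.06   -0.12   -0.12    0.89]
Leontief inverse L = M⁻¹:
  [  1.1968    0.1391    0.0927    0.1988    0.1917    0.1746]
  [  0.0584    1.0460    0.0409    0.0966    0.1260    0.0670]
  [  0.1214    0.1941    1.0810    0.1729    0.2215    0.1893]
  [  0.0687    0.2050    0.1920    1.1990    0.1885    0.1871]
  [  0.1554    0.1432    0.1440    0.1187    1.2299    0.1484]
  [  0.1391    0.1885    0.1301    0.2158    0.2354    1.2029]
Total output x = L · d:
  x_0 = 1.1968·49 + 0.1391·16 + 0.0927·56 + 0.1988·11 + 0.1917·19 + 0.1746·84 = 86.5565
  x_1 = 0.0584·49 + 1.0460·16 + 0.0409·56 + 0.0966·11 + 0.1260·19 + 0.0670·84 = 30.9746
  x_2 = 0.1214·49 + 0.1941·16 + 1.0810·56 + 0.1729·11 + 0.2215·19 + 0.1893·84 = 91.5958
  x_3 = 0.0687·49 + 0.2050·16 + 0.1920·56 + 1.1990·11 + 0.1885·19 + 0.1871·84 = 49.8867
  x_4 = 0.1554·49 + 0.1432·16 + 0.1440·56 + 0.1187·11 + 1.2299·19 + 0.1484·84 = 55.1121
  x_5 = 0.1391·49 + 0.1885·16 + 0.1301·56 + 0.2158·11 + 0.2354·19 + 1.2029·84 = 125.0023
Output multipliers (column sums of L):
  Finance: 1.7397
  Textiles: 1.9159
  Agriculture: 1.6807
  Chemicals: 2.0018
  Construction: 2.1931
  Manufacturing: 1.9692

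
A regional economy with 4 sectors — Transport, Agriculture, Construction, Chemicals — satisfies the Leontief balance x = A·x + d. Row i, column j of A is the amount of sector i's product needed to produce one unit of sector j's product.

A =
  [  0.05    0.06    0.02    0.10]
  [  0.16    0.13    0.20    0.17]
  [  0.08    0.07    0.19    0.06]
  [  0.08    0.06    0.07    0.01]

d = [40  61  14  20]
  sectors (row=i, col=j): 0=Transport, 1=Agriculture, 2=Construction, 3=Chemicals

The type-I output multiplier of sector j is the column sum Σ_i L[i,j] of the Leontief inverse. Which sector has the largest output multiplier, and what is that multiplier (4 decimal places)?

Construction (1.7789)

Form M = I − A:
  [  0.95   -0.06   -0.02   -0.10]
  [ -0.16    0.87   -0.20   -0.17]
  [ -0.08   -0.07    0.81   -0.06]
  [ -0.08   -0.06   -0.07    0.99]
Leontief inverse L = M⁻¹:
  [  1.0833    0.0884    0.0596    0.1282]
  [  0.2528    1.2106    0.3270    0.2532]
  [  0.1372    0.1199    1.2772    0.1119]
  [  0.1126    0.0890    0.1150    1.0437]
Total output x = L · d:
  x_0 = 1.0833·40 + 0.0884·61 + 0.0596·14 + 0.1282·20 = 52.1222
  x_1 = 0.2528·40 + 1.2106·61 + 0.3270·14 + 0.2532·20 = 93.6028
  x_2 = 0.1372·40 + 0.1199·61 + 1.2772·14 + 0.1119·20 = 32.9220
  x_3 = 0.1126·40 + 0.0890·61 + 0.1150·14 + 1.0437·20 = 32.4146
Output multipliers (column sums of L):
  Transport: 1.5858
  Agriculture: 1.5079
  Construction: 1.7789
  Chemicals: 1.5370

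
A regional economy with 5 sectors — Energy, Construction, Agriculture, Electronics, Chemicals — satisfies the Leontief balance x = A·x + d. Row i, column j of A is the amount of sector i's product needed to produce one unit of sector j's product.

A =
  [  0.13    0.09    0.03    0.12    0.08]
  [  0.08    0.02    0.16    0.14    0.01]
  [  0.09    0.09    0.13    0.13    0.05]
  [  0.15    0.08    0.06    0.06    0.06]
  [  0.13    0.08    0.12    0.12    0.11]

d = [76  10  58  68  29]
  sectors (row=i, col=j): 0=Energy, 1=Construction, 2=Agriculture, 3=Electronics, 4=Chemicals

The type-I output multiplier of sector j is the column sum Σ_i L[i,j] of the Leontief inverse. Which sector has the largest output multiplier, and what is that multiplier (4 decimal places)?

Form M = I − A:
  [  0.87   -0.09   -0.03   -0.12   -0.08]
  [ -0.08    0.98   -0.16   -0.14   -0.01]
  [ -0.09   -0.09    0.87   -0.13   -0.05]
  [ -0.15   -0.08   -0.06    0.94   -0.06]
  [ -0.13   -0.08   -0.12   -0.12    0.89]
Leontief inverse L = M⁻¹:
  [  1.2299    0.1504    0.1028    0.2105    0.1322]
  [  0.1690    1.0793    0.2271    0.2207    0.0550]
  [  0.1950    0.1566    1.2150    0.2294    0.1030]
  [  0.2393    0.1360    0.1271    1.1459    0.1074]
  [  0.2534    0.1584    0.2164    0.2360    1.1762]
Total output x = L · d:
  x_0 = 1.2299·76 + 0.1504·10 + 0.1028·58 + 0.2105·68 + 0.1322·29 = 119.0915
  x_1 = 0.1690·76 + 1.0793·10 + 0.2271·58 + 0.2207·68 + 0.0550·29 = 53.4160
  x_2 = 0.1950·76 + 0.1566·10 + 1.2150·58 + 0.2294·68 + 0.1030·29 = 105.4453
  x_3 = 0.2393·76 + 0.1360·10 + 0.1271·58 + 1.1459·68 + 0.1074·29 = 107.9542
  x_4 = 0.2534·76 + 0.1584·10 + 0.2164·58 + 0.2360·68 + 1.1762·29 = 83.5541
Output multipliers (column sums of L):
  Energy: 2.0867
  Construction: 1.6807
  Agriculture: 1.8884
  Electronics: 2.0426
  Chemicals: 1.5738

Energy (2.0867)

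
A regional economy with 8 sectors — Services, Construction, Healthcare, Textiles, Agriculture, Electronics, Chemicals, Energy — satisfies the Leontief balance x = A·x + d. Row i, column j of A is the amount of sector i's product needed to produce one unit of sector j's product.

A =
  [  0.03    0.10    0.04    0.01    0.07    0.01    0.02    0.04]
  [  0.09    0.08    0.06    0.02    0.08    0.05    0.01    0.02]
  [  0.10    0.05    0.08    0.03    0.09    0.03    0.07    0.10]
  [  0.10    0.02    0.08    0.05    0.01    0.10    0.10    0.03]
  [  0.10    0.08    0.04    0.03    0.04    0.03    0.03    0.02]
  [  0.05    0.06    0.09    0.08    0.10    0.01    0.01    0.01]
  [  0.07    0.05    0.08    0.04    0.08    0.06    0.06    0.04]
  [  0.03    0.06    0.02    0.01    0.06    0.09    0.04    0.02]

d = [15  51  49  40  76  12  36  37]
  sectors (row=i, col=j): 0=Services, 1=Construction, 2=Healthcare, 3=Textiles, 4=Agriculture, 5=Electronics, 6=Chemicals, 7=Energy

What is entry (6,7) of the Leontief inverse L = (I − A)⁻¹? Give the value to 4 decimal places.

L[6,7] = 0.0711

Form M = I − A:
  [  0.97   -0.10   -0.04   -0.01   -0.07   -0.01   -0.02   -0.04]
  [ -0.09    0.92   -0.06   -0.02   -0.08   -0.05   -0.01   -0.02]
  [ -0.10   -0.05    0.92   -0.03   -0.09   -0.03   -0.07   -0.10]
  [ -0.10   -0.02   -0.08    0.95   -0.01   -0.10   -0.10   -0.03]
  [ -0.10   -0.08   -0.04   -0.03    0.96   -0.03   -0.03   -0.02]
  [ -0.05   -0.06   -0.09   -0.08   -0.10    0.99   -0.01   -0.01]
  [ -0.07   -0.05   -0.08   -0.04   -0.08   -0.06    0.94   -0.04]
  [ -0.03   -0.06   -0.02   -0.01   -0.06   -0.09   -0.04    0.98]
Leontief inverse L = M⁻¹:
  [  1.0708    0.1381    0.0702    0.0248    0.1068    0.0333    0.0384    0.0585]
  [  0.1402    1.1293    0.1001    0.0407    0.1276    0.0756    0.0336    0.0450]
  [  0.1643    0.1131    1.1321    0.0565    0.1528    0.0707    0.1064    0.1344]
  [  0.1582    0.0744    0.1351    1.0801    0.0709    0.1347    0.1355    0.0632]
  [  0.1439    0.1242    0.0764    0.0480    1.0829    0.0547    0.0521    0.0425]
  [  0.1068    0.1063    0.1330    0.1020    0.1445    1.0413    0.0415    0.0385]
  [  0.1300    0.1047    0.1300    0.0667    0.1364    0.0941    1.0929    0.0711]
  [  0.0703    0.0981    0.0550    0.0304    0.1001    0.1113    0.0584    1.0374]
Total output x = L · d:
  x_0 = 1.0708·15 + 0.1381·51 + 0.0702·49 + 0.0248·40 + 0.1068·76 + 0.0333·12 + 0.0384·36 + 0.0585·37 = 39.6008
  x_1 = 0.1402·15 + 1.1293·51 + 0.1001·49 + 0.0407·40 + 0.1276·76 + 0.0756·12 + 0.0336·36 + 0.0450·37 = 79.7098
  x_2 = 0.1643·15 + 0.1131·51 + 1.1321·49 + 0.0565·40 + 0.1528·76 + 0.0707·12 + 0.1064·36 + 0.1344·37 = 87.2252
  x_3 = 0.1582·15 + 0.0744·51 + 0.1351·49 + 1.0801·40 + 0.0709·76 + 0.1347·12 + 0.1355·36 + 0.0632·37 = 70.2112
  x_4 = 0.1439·15 + 0.1242·51 + 0.0764·49 + 0.0480·40 + 1.0829·76 + 0.0547·12 + 0.0521·36 + 0.0425·37 = 100.5566
  x_5 = 0.1068·15 + 0.1063·51 + 0.1330·49 + 0.1020·40 + 0.1445·76 + 1.0413·12 + 0.0415·36 + 0.0385·37 = 44.0175
  x_6 = 0.1300·15 + 0.1047·51 + 0.1300·49 + 0.0667·40 + 0.1364·76 + 0.0941·12 + 1.0929·36 + 0.0711·37 = 69.7928
  x_7 = 0.0703·15 + 0.0981·51 + 0.0550·49 + 0.0304·40 + 0.1001·76 + 0.1113·12 + 0.0584·36 + 1.0374·37 = 59.3917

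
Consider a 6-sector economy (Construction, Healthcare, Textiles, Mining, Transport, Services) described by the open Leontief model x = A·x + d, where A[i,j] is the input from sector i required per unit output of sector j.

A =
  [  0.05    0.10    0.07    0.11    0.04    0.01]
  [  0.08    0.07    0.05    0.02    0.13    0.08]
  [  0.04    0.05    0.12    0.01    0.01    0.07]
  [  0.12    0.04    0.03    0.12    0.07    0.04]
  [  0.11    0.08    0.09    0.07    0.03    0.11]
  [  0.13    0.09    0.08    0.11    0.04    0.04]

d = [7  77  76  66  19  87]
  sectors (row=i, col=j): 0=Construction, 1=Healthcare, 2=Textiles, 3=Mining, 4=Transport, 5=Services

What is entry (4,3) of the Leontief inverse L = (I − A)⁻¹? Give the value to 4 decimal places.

Form M = I − A:
  [  0.95   -0.10   -0.07   -0.11   -0.04   -0.01]
  [ -0.08    0.93   -0.05   -0.02   -0.13   -0.08]
  [ -0.04   -0.05    0.88   -0.01   -0.01   -0.07]
  [ -0.12   -0.04   -0.03    0.88   -0.07   -0.04]
  [ -0.11   -0.08   -0.09   -0.07    0.97   -0.11]
  [ -0.13   -0.09   -0.08   -0.11   -0.04    0.96]
Leontief inverse L = M⁻¹:
  [  1.1046    0.1429    0.1136    0.1548    0.0790    0.0472]
  [  0.1454    1.1265    0.1068    0.0741    0.1686    0.1256]
  [  0.0784    0.0849    1.1611    0.0398    0.0335    0.0981]
  [  0.1833    0.0915    0.0782    1.1805    0.1090    0.0769]
  [  0.1802    0.1404    0.1506    0.1321    1.0746    0.1532]
  [  0.1983    0.1484    0.1374    0.1720    0.0866    1.0832]
Total output x = L · d:
  x_0 = 1.1046·7 + 0.1429·77 + 0.1136·76 + 0.1548·66 + 0.0790·19 + 0.0472·87 = 43.1963
  x_1 = 0.1454·7 + 1.1265·77 + 0.1068·76 + 0.0741·66 + 0.1686·19 + 0.1256·87 = 114.8906
  x_2 = 0.0784·7 + 0.0849·77 + 1.1611·76 + 0.0398·66 + 0.0335·19 + 0.0981·87 = 107.1317
  x_3 = 0.1833·7 + 0.0915·77 + 0.0782·76 + 1.1805·66 + 0.1090·19 + 0.0769·87 = 100.9450
  x_4 = 0.1802·7 + 0.1404·77 + 0.1506·76 + 0.1321·66 + 1.0746·19 + 0.1532·87 = 65.9842
  x_5 = 0.1983·7 + 0.1484·77 + 0.1374·76 + 0.1720·66 + 0.0866·19 + 1.0832·87 = 130.4891

L[4,3] = 0.1321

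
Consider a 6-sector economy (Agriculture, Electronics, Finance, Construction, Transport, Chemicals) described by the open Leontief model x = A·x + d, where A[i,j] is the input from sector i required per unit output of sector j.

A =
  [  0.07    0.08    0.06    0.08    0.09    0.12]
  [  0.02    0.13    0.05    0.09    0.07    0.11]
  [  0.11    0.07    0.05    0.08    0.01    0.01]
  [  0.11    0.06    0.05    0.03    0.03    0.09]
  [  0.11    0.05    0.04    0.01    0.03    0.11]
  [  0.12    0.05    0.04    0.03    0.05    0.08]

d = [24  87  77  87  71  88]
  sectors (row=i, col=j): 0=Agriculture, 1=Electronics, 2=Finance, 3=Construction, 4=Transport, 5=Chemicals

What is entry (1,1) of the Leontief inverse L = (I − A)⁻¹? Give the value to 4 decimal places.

Form M = I − A:
  [  0.93   -0.08   -0.06   -0.08   -0.09   -0.12]
  [ -0.02    0.87   -0.05   -0.09   -0.07   -0.11]
  [ -0.11   -0.07    0.95   -0.08   -0.01   -0.01]
  [ -0.11   -0.06   -0.05    0.97   -0.03   -0.09]
  [ -0.11   -0.05   -0.04   -0.01    0.97   -0.11]
  [ -0.12   -0.05   -0.04   -0.03   -0.05    0.92]
Leontief inverse L = M⁻¹:
  [  1.1454    0.1406    0.1000    0.1231    0.1313    0.1950]
  [  0.0876    1.1902    0.0873    0.1315    0.1083    0.1805]
  [  0.1565    0.1150    1.0789    0.1149    0.0407    0.0620]
  [  0.1646    0.1074    0.0811    1.0664    0.0644    0.1472]
  [  0.1624    0.0941    0.0692    0.0439    1.0633    0.1646]
  [  0.1752    0.0966    0.0711    0.0654    0.0847    1.1386]
Total output x = L · d:
  x_0 = 1.1454·24 + 0.1406·87 + 0.1000·77 + 0.1231·87 + 0.1313·71 + 0.1950·88 = 84.6200
  x_1 = 0.0876·24 + 1.1902·87 + 0.0873·77 + 0.1315·87 + 0.1083·71 + 0.1805·88 = 147.3804
  x_2 = 0.1565·24 + 0.1150·87 + 1.0789·77 + 0.1149·87 + 0.0407·71 + 0.0620·88 = 115.1833
  x_3 = 0.1646·24 + 0.1074·87 + 0.0811·77 + 1.0664·87 + 0.0644·71 + 0.1472·88 = 129.8407
  x_4 = 0.1624·24 + 0.0941·87 + 0.0692·77 + 0.0439·87 + 1.0633·71 + 0.1646·88 = 111.2179
  x_5 = 0.1752·24 + 0.0966·87 + 0.0711·77 + 0.0654·87 + 0.0847·71 + 1.1386·88 = 129.9857

L[1,1] = 1.1902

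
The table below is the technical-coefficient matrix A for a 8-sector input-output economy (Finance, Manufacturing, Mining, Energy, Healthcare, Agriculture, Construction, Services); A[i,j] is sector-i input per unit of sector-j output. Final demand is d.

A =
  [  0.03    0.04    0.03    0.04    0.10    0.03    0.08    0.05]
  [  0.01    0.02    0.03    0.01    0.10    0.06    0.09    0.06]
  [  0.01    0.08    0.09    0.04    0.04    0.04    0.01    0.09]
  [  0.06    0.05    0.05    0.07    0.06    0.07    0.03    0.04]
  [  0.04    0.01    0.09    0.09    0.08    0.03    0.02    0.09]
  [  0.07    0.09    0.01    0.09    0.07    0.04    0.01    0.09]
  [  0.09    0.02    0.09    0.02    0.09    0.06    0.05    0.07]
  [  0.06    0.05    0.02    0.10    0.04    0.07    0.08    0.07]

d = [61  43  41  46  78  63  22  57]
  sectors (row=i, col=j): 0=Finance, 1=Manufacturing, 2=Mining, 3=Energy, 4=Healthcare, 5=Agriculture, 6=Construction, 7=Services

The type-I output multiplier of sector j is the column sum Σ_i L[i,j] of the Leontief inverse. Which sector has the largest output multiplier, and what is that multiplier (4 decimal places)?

Healthcare (2.0219)

Form M = I − A:
  [  0.97   -0.04   -0.03   -0.04   -0.10   -0.03   -0.08   -0.05]
  [ -0.01    0.98   -0.03   -0.01   -0.10   -0.06   -0.09   -0.06]
  [ -0.01   -0.08    0.91   -0.04   -0.04   -0.04   -0.01   -0.09]
  [ -0.06   -0.05   -0.05    0.93   -0.06   -0.07   -0.03   -0.04]
  [ -0.04   -0.01   -0.09   -0.09    0.92   -0.03   -0.02   -0.09]
  [ -0.07   -0.09   -0.01   -0.09   -0.07    0.96   -0.01   -0.09]
  [ -0.09   -0.02   -0.09   -0.02   -0.09   -0.06    0.95   -0.07]
  [ -0.06   -0.05   -0.02   -0.10   -0.04   -0.07   -0.08    0.93]
Leontief inverse L = M⁻¹:
  [  1.0653    0.0687    0.0711    0.0841    0.1522    0.0659    0.1121    0.1017]
  [  0.0458    1.0490    0.0691    0.0543    0.1492    0.0941    0.1192    0.1117]
  [  0.0398    0.1138    1.1254    0.0833    0.0873    0.0770    0.0431    0.1411]
  [  0.0951    0.0852    0.0882    1.1170    0.1148    0.1078    0.0637    0.0935]
  [  0.0766    0.0480    0.1333    0.1430    1.1327    0.0708    0.0539    0.1468]
  [  0.1081    0.1250    0.0487    0.1424    0.1306    1.0833    0.0524    0.1461]
  [  0.1295    0.0602    0.1370    0.0744    0.1514    0.1015    1.0885    0.1337]
  [  0.1048    0.0891    0.0632    0.1535    0.1036    0.1159    0.1213    1.1297]
Total output x = L · d:
  x_0 = 1.0653·61 + 0.0687·43 + 0.0711·41 + 0.0841·46 + 0.1522·78 + 0.0659·63 + 0.1121·22 + 0.1017·57 = 99.0050
  x_1 = 0.0458·61 + 1.0490·43 + 0.0691·41 + 0.0543·46 + 0.1492·78 + 0.0941·63 + 0.1192·22 + 0.1117·57 = 79.7901
  x_2 = 0.0398·61 + 0.1138·43 + 1.1254·41 + 0.0833·46 + 0.0873·78 + 0.0770·63 + 0.0431·22 + 0.1411·57 = 77.9519
  x_3 = 0.0951·61 + 0.0852·43 + 0.0882·41 + 1.1170·46 + 0.1148·78 + 0.1078·63 + 0.0637·22 + 0.0935·57 = 86.9442
  x_4 = 0.0766·61 + 0.0480·43 + 0.1333·41 + 0.1430·46 + 1.1327·78 + 0.0708·63 + 0.0539·22 + 0.1468·57 = 121.1381
  x_5 = 0.1081·61 + 0.1250·43 + 0.0487·41 + 0.1424·46 + 0.1306·78 + 1.0833·63 + 0.0524·22 + 0.1461·57 = 108.4353
  x_6 = 0.1295·61 + 0.0602·43 + 0.1370·41 + 0.0744·46 + 0.1514·78 + 0.1015·63 + 1.0885·22 + 0.1337·57 = 69.2970
  x_7 = 0.1048·61 + 0.0891·43 + 0.0632·41 + 0.1535·46 + 0.1036·78 + 0.1159·63 + 0.1213·22 + 1.1297·57 = 102.3258
Output multipliers (column sums of L):
  Finance: 1.6650
  Manufacturing: 1.6389
  Mining: 1.7361
  Energy: 1.8520
  Healthcare: 2.0219
  Agriculture: 1.7162
  Construction: 1.6543
  Services: 2.0045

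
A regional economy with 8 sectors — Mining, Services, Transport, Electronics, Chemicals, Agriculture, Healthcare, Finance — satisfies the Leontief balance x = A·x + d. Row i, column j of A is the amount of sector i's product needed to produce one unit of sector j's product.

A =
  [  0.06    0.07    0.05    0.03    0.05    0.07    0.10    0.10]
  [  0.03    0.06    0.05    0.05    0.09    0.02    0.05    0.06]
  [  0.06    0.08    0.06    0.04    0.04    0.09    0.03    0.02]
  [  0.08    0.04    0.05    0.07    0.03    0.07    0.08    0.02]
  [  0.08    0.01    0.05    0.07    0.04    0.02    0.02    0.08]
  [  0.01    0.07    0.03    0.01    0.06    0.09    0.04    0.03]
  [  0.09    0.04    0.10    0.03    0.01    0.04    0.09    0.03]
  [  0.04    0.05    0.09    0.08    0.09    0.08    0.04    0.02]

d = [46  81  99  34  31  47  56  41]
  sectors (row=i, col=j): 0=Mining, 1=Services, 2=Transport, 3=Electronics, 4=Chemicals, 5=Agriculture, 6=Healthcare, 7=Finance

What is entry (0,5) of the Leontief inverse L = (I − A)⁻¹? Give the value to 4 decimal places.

L[0,5] = 0.1257

Form M = I − A:
  [  0.94   -0.07   -0.05   -0.03   -0.05   -0.07   -0.10   -0.10]
  [ -0.03    0.94   -0.05   -0.05   -0.09   -0.02   -0.05   -0.06]
  [ -0.06   -0.08    0.94   -0.04   -0.04   -0.09   -0.03   -0.02]
  [ -0.08   -0.04   -0.05    0.93   -0.03   -0.07   -0.08   -0.02]
  [ -0.08   -0.01   -0.05   -0.07    0.96   -0.02   -0.02   -0.08]
  [ -0.01   -0.07   -0.03   -0.01   -0.06    0.91   -0.04   -0.03]
  [ -0.09   -0.04   -0.10   -0.03   -0.01   -0.04    0.91   -0.03]
  [ -0.04   -0.05   -0.09   -0.08   -0.09   -0.08   -0.04    0.98]
Leontief inverse L = M⁻¹:
  [  1.1111    0.1194    0.1083    0.0727    0.0985    0.1257    0.1525    0.1409]
  [  0.0721    1.0954    0.0936    0.0863    0.1265    0.0603    0.0883    0.0930]
  [  0.0972    0.1206    1.1002    0.0712    0.0786    0.1339    0.0698    0.0539]
  [  0.1240    0.0821    0.0957    1.1029    0.0664    0.1176    0.1273    0.0551]
  [  0.1183    0.0453    0.0901    0.1030    1.0739    0.0628    0.0587    0.1102]
  [  0.0389    0.1002    0.0627    0.0353    0.0913    1.1230    0.0688    0.0560]
  [  0.1337    0.0839    0.1472    0.0618    0.0463    0.0880    1.1362    0.0643]
  [  0.0876    0.0943    0.1375    0.1188    0.1311    0.1311    0.0849    1.0577]
Total output x = L · d:
  x_0 = 1.1111·46 + 0.1194·81 + 0.1083·99 + 0.0727·34 + 0.0985·31 + 0.1257·47 + 0.1525·56 + 0.1409·41 = 97.2550
  x_1 = 0.0721·46 + 1.0954·81 + 0.0936·99 + 0.0863·34 + 0.1265·31 + 0.0603·47 + 0.0883·56 + 0.0930·41 = 119.7566
  x_2 = 0.0972·46 + 0.1206·81 + 1.1002·99 + 0.0712·34 + 0.0786·31 + 0.1339·47 + 0.0698·56 + 0.0539·41 = 140.4307
  x_3 = 0.1240·46 + 0.0821·81 + 0.0957·99 + 1.1029·34 + 0.0664·31 + 0.1176·47 + 0.1273·56 + 0.0551·41 = 76.3059
  x_4 = 0.1183·46 + 0.0453·81 + 0.0901·99 + 0.1030·34 + 1.0739·31 + 0.0628·47 + 0.0587·56 + 0.1102·41 = 65.5879
  x_5 = 0.0389·46 + 0.1002·81 + 0.0627·99 + 0.0353·34 + 0.0913·31 + 1.1230·47 + 0.0688·56 + 0.0560·41 = 79.0712
  x_6 = 0.1337·46 + 0.0839·81 + 0.1472·99 + 0.0618·34 + 0.0463·31 + 0.0880·47 + 1.1362·56 + 0.0643·41 = 101.4550
  x_7 = 0.0876·46 + 0.0943·81 + 0.1375·99 + 0.1188·34 + 0.1311·31 + 0.1311·47 + 0.0849·56 + 1.0577·41 = 87.6613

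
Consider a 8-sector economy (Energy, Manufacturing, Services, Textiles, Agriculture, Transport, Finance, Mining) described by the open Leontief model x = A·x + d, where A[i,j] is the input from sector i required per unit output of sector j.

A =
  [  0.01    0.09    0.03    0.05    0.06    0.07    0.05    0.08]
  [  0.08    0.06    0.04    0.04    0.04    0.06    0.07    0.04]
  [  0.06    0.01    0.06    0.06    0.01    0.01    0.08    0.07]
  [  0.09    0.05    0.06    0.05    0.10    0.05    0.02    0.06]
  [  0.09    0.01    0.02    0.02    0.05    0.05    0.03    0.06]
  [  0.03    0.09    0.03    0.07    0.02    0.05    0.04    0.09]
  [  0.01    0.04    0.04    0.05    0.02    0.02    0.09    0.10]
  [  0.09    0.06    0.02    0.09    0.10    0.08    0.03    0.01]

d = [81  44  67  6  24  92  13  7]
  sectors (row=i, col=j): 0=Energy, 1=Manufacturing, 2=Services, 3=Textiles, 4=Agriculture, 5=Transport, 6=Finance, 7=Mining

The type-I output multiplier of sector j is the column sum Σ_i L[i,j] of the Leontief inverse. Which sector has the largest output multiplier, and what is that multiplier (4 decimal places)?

Form M = I − A:
  [  0.99   -0.09   -0.03   -0.05   -0.06   -0.07   -0.05   -0.08]
  [ -0.08    0.94   -0.04   -0.04   -0.04   -0.06   -0.07   -0.04]
  [ -0.06   -0.01    0.94   -0.06   -0.01   -0.01   -0.08   -0.07]
  [ -0.09   -0.05   -0.06    0.95   -0.10   -0.05   -0.02   -0.06]
  [ -0.09   -0.01   -0.02   -0.02    0.95   -0.05   -0.03   -0.06]
  [ -0.03   -0.09   -0.03   -0.07   -0.02    0.95   -0.04   -0.09]
  [ -0.01   -0.04   -0.04   -0.05   -0.02   -0.02    0.91   -0.10]
  [ -0.09   -0.06   -0.02   -0.09   -0.10   -0.08   -0.03    0.99]
Leontief inverse L = M⁻¹:
  [  1.0570    0.1299    0.0571    0.0913    0.0997    0.1091    0.0873    0.1250]
  [  0.1192    1.1005    0.0669    0.0796    0.0766    0.0969    0.1085    0.0881]
  [  0.0940    0.0417    1.0840    0.0953    0.0439    0.0399    0.1126    0.1094]
  [  0.1387    0.0923    0.0890    1.0929    0.1434    0.0926    0.0590    0.1105]
  [  0.1205    0.0425    0.0390    0.0514    1.0808    0.0808    0.0568    0.0959]
  [  0.0755    0.1303    0.0571    0.1111    0.0610    1.0888    0.0759    0.1325]
  [  0.0480    0.0720    0.0637    0.0867    0.0551    0.0515    1.1232    0.1380]
  [  0.1375    0.1047    0.0497    0.1312    0.1434    0.1227    0.0681    1.0636]
Total output x = L · d:
  x_0 = 1.0570·81 + 0.1299·44 + 0.0571·67 + 0.0913·6 + 0.0997·24 + 0.1091·92 + 0.0873·13 + 0.1250·7 = 110.1399
  x_1 = 0.1192·81 + 1.1005·44 + 0.0669·67 + 0.0796·6 + 0.0766·24 + 0.0969·92 + 0.1085·13 + 0.0881·7 = 75.8245
  x_2 = 0.0940·81 + 0.0417·44 + 1.0840·67 + 0.0953·6 + 0.0439·24 + 0.0399·92 + 0.1126·13 + 0.1094·7 = 89.5969
  x_3 = 0.1387·81 + 0.0923·44 + 0.0890·67 + 1.0929·6 + 0.1434·24 + 0.0926·92 + 0.0590·13 + 0.1105·7 = 41.3185
  x_4 = 0.1205·81 + 0.0425·44 + 0.0390·67 + 0.0514·6 + 1.0808·24 + 0.0808·92 + 0.0568·13 + 0.0959·7 = 49.3304
  x_5 = 0.0755·81 + 0.1303·44 + 0.0571·67 + 0.1111·6 + 0.0610·24 + 1.0888·92 + 0.0759·13 + 0.1325·7 = 119.8926
  x_6 = 0.0480·81 + 0.0720·44 + 0.0637·67 + 0.0867·6 + 0.0551·24 + 0.0515·92 + 1.1232·13 + 0.1380·7 = 33.4744
  x_7 = 0.1375·81 + 0.1047·44 + 0.0497·67 + 0.1312·6 + 0.1434·24 + 0.1227·92 + 0.0681·13 + 1.0636·7 = 42.9306
Output multipliers (column sums of L):
  Energy: 1.7904
  Manufacturing: 1.7139
  Services: 1.5065
  Textiles: 1.7395
  Agriculture: 1.7040
  Transport: 1.6824
  Finance: 1.6913
  Mining: 1.8630

Mining (1.8630)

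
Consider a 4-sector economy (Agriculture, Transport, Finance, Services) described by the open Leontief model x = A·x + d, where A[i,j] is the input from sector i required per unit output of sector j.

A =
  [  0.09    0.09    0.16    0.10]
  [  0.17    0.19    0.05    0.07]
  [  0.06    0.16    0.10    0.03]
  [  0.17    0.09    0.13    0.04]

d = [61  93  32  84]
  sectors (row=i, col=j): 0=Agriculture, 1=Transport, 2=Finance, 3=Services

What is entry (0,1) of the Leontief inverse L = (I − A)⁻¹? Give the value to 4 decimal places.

Form M = I − A:
  [  0.91   -0.09   -0.16   -0.10]
  [ -0.17    0.81   -0.05   -0.07]
  [ -0.06   -0.16    0.90   -0.03]
  [ -0.17   -0.09   -0.13    0.96]
Leontief inverse L = M⁻¹:
  [  1.1781    0.1946    0.2411    0.1444]
  [  0.2776    1.3075    0.1406    0.1286]
  [  0.1363    0.2518    1.1593    0.0688]
  [  0.2531    0.1911    0.2129    1.0886]
Total output x = L · d:
  x_0 = 1.1781·61 + 0.1946·93 + 0.2411·32 + 0.1444·84 = 109.8116
  x_1 = 0.2776·61 + 1.3075·93 + 0.1406·32 + 0.1286·84 = 153.8286
  x_2 = 0.1363·61 + 0.2518·93 + 1.1593·32 + 0.0688·84 = 74.6060
  x_3 = 0.2531·61 + 0.1911·93 + 0.2129·32 + 1.0886·84 = 131.4701

L[0,1] = 0.1946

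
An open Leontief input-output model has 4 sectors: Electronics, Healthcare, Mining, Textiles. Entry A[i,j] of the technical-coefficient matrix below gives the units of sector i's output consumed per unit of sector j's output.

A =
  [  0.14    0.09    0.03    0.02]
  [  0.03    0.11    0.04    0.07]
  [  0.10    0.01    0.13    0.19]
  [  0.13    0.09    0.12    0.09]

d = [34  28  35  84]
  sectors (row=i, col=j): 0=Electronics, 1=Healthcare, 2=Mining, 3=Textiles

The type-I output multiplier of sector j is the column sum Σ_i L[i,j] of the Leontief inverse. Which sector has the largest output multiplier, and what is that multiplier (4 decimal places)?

Electronics (1.6222)

Form M = I − A:
  [  0.86   -0.09   -0.03   -0.02]
  [ -0.03    0.89   -0.04   -0.07]
  [ -0.10   -0.01    0.87   -0.19]
  [ -0.13   -0.09   -0.12    0.91]
Leontief inverse L = M⁻¹:
  [  1.1803    0.1247    0.0529    0.0466]
  [  0.0635    1.1413    0.0689    0.1036]
  [  0.1798    0.0576    1.1938    0.2576]
  [  0.1986    0.1383    0.1718    1.1498]
Total output x = L · d:
  x_0 = 1.1803·34 + 0.1247·28 + 0.0529·35 + 0.0466·84 = 49.3831
  x_1 = 0.0635·34 + 1.1413·28 + 0.0689·35 + 0.1036·84 = 45.2279
  x_2 = 0.1798·34 + 0.0576·28 + 1.1938·35 + 0.2576·84 = 71.1518
  x_3 = 0.1986·34 + 0.1383·28 + 0.1718·35 + 1.1498·84 = 113.2182
Output multipliers (column sums of L):
  Electronics: 1.6222
  Healthcare: 1.4619
  Mining: 1.4874
  Textiles: 1.5576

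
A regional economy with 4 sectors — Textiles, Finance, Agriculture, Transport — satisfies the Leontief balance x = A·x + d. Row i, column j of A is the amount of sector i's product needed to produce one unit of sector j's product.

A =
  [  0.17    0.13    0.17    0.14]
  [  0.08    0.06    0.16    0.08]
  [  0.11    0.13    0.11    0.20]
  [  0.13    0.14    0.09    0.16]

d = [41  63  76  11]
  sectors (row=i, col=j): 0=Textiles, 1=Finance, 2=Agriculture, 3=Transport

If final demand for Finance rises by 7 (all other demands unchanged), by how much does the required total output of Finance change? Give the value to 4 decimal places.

8.0829

Form M = I − A:
  [  0.83   -0.13   -0.17   -0.14]
  [ -0.08    0.94   -0.16   -0.08]
  [ -0.11   -0.13    0.89   -0.20]
  [ -0.13   -0.14   -0.09    0.84]
Leontief inverse L = M⁻¹:
  [  1.3278    0.2791    0.3370    0.3281]
  [  0.1776    1.1547    0.2619    0.2019]
  [  0.2489    0.2624    1.2553    0.3653]
  [  0.2618    0.2638    0.2303    1.3141]
Total output x = L · d:
  x_0 = 1.3278·41 + 0.2791·63 + 0.3370·76 + 0.3281·11 = 101.2408
  x_1 = 0.1776·41 + 1.1547·63 + 0.2619·76 + 0.2019·11 = 102.1581
  x_2 = 0.2489·41 + 0.2624·63 + 1.2553·76 + 0.3653·11 = 126.1554
  x_3 = 0.2618·41 + 0.2638·63 + 0.2303·76 + 1.3141·11 = 59.3065
Δx_1 = L[1,1] · Δd_1 = 1.1547 · 7 = 8.0829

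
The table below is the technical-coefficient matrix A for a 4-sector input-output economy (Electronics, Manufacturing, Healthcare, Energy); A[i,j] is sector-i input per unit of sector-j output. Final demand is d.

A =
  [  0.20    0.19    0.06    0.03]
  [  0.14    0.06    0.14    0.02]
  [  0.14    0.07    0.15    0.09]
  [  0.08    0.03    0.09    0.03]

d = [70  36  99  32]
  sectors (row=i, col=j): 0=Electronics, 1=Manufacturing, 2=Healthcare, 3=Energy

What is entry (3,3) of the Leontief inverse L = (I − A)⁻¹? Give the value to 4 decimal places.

Form M = I − A:
  [  0.80   -0.19   -0.06   -0.03]
  [ -0.14    0.94   -0.14   -0.02]
  [ -0.14   -0.07    0.85   -0.09]
  [ -0.08   -0.03   -0.09    0.97]
Leontief inverse L = M⁻¹:
  [  1.3311    0.2819    0.1468    0.0606]
  [  0.2390    1.1292    0.2082    0.0500]
  [  0.2538    0.1470    1.2319    0.1252]
  [  0.1407    0.0718    0.1328    1.0491]
Total output x = L · d:
  x_0 = 1.3311·70 + 0.2819·36 + 0.1468·99 + 0.0606·32 = 119.7984
  x_1 = 0.2390·70 + 1.1292·36 + 0.2082·99 + 0.0500·32 = 79.5934
  x_2 = 0.2538·70 + 0.1470·36 + 1.2319·99 + 0.1252·32 = 149.0207
  x_3 = 0.1407·70 + 0.0718·36 + 0.1328·99 + 1.0491·32 = 59.1583

L[3,3] = 1.0491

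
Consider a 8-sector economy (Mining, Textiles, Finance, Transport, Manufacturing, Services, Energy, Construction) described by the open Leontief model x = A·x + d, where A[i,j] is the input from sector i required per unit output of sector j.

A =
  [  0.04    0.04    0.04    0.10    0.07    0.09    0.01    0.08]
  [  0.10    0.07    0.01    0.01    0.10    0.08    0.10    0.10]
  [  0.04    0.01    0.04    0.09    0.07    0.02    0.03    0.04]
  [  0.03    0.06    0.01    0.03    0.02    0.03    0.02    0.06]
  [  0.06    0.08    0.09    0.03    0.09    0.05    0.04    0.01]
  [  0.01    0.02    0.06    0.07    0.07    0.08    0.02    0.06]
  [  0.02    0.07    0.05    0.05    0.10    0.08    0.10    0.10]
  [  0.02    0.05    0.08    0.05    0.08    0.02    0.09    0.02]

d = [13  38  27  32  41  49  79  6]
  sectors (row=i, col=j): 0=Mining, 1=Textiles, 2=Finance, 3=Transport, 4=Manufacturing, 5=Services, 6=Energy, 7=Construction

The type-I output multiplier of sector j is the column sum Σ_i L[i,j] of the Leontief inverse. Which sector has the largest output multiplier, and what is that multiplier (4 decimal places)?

Form M = I − A:
  [  0.96   -0.04   -0.04   -0.10   -0.07   -0.09   -0.01   -0.08]
  [ -0.10    0.93   -0.01   -0.01   -0.10   -0.08   -0.10   -0.10]
  [ -0.04   -0.01    0.96   -0.09   -0.07   -0.02   -0.03   -0.04]
  [ -0.03   -0.06   -0.01    0.97   -0.02   -0.03   -0.02   -0.06]
  [ -0.06   -0.08   -0.09   -0.03    0.91   -0.05   -0.04   -0.01]
  [ -0.01   -0.02   -0.06   -0.07   -0.07    0.92   -0.02   -0.06]
  [ -0.02   -0.07   -0.05   -0.05   -0.10   -0.08    0.90   -0.10]
  [ -0.02   -0.05   -0.08   -0.05   -0.08   -0.02   -0.09    0.98]
Leontief inverse L = M⁻¹:
  [  1.0705    0.0798    0.0796    0.1407    0.1263    0.1316    0.0472    0.1215]
  [  0.1416    1.1255    0.0659    0.0646    0.1834    0.1424    0.1575    0.1597]
  [  0.0625    0.0404    1.0681    0.1194    0.1102    0.0492    0.0564    0.0700]
  [  0.0499    0.0847    0.0324    1.0527    0.0559    0.0563    0.0469    0.0873]
  [  0.0960    0.1203    0.1287    0.0726    1.1519    0.0957    0.0792    0.0555]
  [  0.0345    0.0521    0.0940    0.1042    0.1173    1.1131    0.0509    0.0929]
  [  0.0604    0.1241    0.1036    0.1002    0.1799    0.1361    1.1579    0.1563]
  [  0.0508    0.0890    0.1158    0.0869    0.1367    0.0599    0.1298    1.0620]
Total output x = L · d:
  x_0 = 1.0705·13 + 0.0798·38 + 0.0796·27 + 0.1407·32 + 0.1263·41 + 0.1316·49 + 0.0472·79 + 0.1215·6 = 39.6828
  x_1 = 0.1416·13 + 1.1255·38 + 0.0659·27 + 0.0646·32 + 0.1834·41 + 0.1424·49 + 0.1575·79 + 0.1597·6 = 76.3570
  x_2 = 0.0625·13 + 0.0404·38 + 1.0681·27 + 0.1194·32 + 0.1102·41 + 0.0492·49 + 0.0564·79 + 0.0700·6 = 46.8139
  x_3 = 0.0499·13 + 0.0847·38 + 0.0324·27 + 1.0527·32 + 0.0559·41 + 0.0563·49 + 0.0469·79 + 0.0873·6 = 47.7067
  x_4 = 0.0960·13 + 0.1203·38 + 0.1287·27 + 0.0726·32 + 1.1519·41 + 0.0957·49 + 0.0792·79 + 0.0555·6 = 70.1263
  x_5 = 0.0345·13 + 0.0521·38 + 0.0940·27 + 0.1042·32 + 0.1173·41 + 1.1131·49 + 0.0509·79 + 0.0929·6 = 72.2253
  x_6 = 0.0604·13 + 0.1241·38 + 0.1036·27 + 0.1002·32 + 0.1799·41 + 0.1361·49 + 1.1579·79 + 0.1563·6 = 117.9632
  x_7 = 0.0508·13 + 0.0890·38 + 0.1158·27 + 0.0869·32 + 0.1367·41 + 0.0599·49 + 0.1298·79 + 1.0620·6 = 35.1156
Output multipliers (column sums of L):
  Mining: 1.5661
  Textiles: 1.7158
  Finance: 1.6881
  Transport: 1.7412
  Manufacturing: 2.0617
  Services: 1.7842
  Energy: 1.7259
  Construction: 1.8052

Manufacturing (2.0617)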